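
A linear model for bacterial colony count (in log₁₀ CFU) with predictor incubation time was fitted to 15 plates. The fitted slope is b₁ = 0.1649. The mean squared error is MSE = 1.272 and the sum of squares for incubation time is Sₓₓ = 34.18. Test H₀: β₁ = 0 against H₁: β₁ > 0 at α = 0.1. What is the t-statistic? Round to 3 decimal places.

SE(b₁) = √(MSE/Sₓₓ) = √(1.272/34.18) = 0.192911.
t = 0.1649 / 0.192911 = 0.855.
df = n − 2 = 13.
One-sided p ≈ 0.2041, which is ≥ 0.1, so fail to reject H₀.
The data do not give significant evidence that the true slope on incubation time is positive.

t = 0.855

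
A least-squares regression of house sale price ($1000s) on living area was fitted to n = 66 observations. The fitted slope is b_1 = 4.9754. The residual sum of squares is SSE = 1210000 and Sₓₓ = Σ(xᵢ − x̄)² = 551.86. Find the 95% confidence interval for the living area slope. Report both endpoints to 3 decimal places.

MSE = SSE/(n − 2) = 1210000/64 = 18906.2.
SE(b_1) = √(MSE/Sₓₓ) = √(18906.2/551.86) = 5.85313.
df = n − 2 = 64.
t* = t_{0.025, 64} = 1.99773.
Margin = t* × SE = 1.99773 × 5.85313 = 11.69297.
CI: 4.9754 ± 11.69297 → (-6.718, 16.668).
With 95% confidence, each one-unit increase in living area is associated with a change of between -6.718 and 16.668 $1000s in house sale price.

(-6.718, 16.668)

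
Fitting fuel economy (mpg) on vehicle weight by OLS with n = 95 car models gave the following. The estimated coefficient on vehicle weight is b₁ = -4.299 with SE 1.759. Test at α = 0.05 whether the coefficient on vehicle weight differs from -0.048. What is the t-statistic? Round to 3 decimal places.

H₀: β₁ = -0.048 vs H₁: β₁ ≠ -0.048.
t = (b₁ − β₁⁰)/SE = (-4.299 − (-0.048)) / 1.759 = -2.417.
df = n − 2 = 95 − 2 = 93.
Two-sided p ≈ 0.0176, which is < 0.05, so reject H₀.
There is evidence that the true slope on vehicle weight differs from -0.048 mpg per unit.

t = -2.417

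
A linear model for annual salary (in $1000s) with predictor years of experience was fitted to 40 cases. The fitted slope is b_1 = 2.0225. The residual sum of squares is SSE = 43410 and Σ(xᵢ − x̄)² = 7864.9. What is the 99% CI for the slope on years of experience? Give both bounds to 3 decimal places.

MSE = SSE/(n − 2) = 43410/38 = 1142.37.
SE(b_1) = √(MSE/Sₓₓ) = √(1142.37/7864.9) = 0.381115.
df = n − 2 = 38.
t* = t_{0.005, 38} = 2.711558.
Margin = t* × SE = 2.711558 × 0.381115 = 1.03342.
CI: 2.0225 ± 1.03342 → (0.989, 3.056).
With 99% confidence, each one-unit increase in years of experience is associated with a change of between 0.989 and 3.056 $1000s in annual salary.

(0.989, 3.056)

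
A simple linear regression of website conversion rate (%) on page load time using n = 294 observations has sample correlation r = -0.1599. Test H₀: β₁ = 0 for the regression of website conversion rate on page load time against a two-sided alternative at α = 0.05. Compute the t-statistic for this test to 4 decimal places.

t = -2.7680

t = r·√(n − 2)/√(1 − r²) = -0.1599·√292/√0.974432 = -2.7680.
df = n − 2 = 292.
Two-sided p ≈ 0.0060, which is < 0.05, so reject H₀.
There is evidence of a linear association between page load time and website conversion rate.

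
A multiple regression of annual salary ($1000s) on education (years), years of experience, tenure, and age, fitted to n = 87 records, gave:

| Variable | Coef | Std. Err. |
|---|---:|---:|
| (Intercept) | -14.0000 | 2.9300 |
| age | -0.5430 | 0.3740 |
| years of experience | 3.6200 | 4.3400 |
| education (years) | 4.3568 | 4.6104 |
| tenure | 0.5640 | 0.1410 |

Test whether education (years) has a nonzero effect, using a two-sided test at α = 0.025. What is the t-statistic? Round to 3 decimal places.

Read off: b = 4.3568, SE = 4.6104 for education (years).
H₀: β₁ = 0 vs H₁: β₁ ≠ 0.
t = 4.3568 / 4.6104 = 0.945.
df = n − k − 1 = 87 − 4 − 1 = 82.
Two-sided p ≈ 0.3474, which is ≥ 0.025, so fail to reject H₀.
The data do not give significant evidence of an association between education (years) and annual salary, after adjusting for the other predictors.

t = 0.945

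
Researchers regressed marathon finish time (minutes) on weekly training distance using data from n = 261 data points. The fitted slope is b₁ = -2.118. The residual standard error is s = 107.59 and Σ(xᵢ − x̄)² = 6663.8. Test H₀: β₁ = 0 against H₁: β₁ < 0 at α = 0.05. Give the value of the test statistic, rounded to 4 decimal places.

SE(b₁) = s/√Sₓₓ = 107.59/√6663.8 = 1.31799.
t = -2.118 / 1.31799 = -1.6070.
df = n − 2 = 259.
One-sided p ≈ 0.0546, which is ≥ 0.05, so fail to reject H₀.
The data do not give significant evidence that the true slope on weekly training distance is negative.

t = -1.6070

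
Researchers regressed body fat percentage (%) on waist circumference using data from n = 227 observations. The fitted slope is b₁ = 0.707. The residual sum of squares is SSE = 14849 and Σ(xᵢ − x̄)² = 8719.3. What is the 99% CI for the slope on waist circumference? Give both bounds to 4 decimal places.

(0.4810, 0.9330)

MSE = SSE/(n − 2) = 14849/225 = 65.9956.
SE(b₁) = √(MSE/Sₓₓ) = √(65.9956/8719.3) = 0.0869995.
df = n − 2 = 225.
t* = t_{0.005, 225} = 2.597856.
Margin = t* × SE = 2.597856 × 0.0869995 = 0.226012.
CI: 0.707 ± 0.226012 → (0.4810, 0.9330).
With 99% confidence, each one-unit increase in waist circumference is associated with a change of between 0.4810 and 0.9330 % in body fat percentage.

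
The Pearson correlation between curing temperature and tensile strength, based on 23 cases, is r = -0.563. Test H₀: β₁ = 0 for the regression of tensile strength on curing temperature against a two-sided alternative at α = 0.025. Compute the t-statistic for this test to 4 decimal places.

t = r·√(n − 2)/√(1 − r²) = -0.563·√21/√0.683031 = -3.1217.
df = n − 2 = 21.
Two-sided p ≈ 0.0052, which is < 0.025, so reject H₀.
There is evidence of a linear association between curing temperature and tensile strength.

t = -3.1217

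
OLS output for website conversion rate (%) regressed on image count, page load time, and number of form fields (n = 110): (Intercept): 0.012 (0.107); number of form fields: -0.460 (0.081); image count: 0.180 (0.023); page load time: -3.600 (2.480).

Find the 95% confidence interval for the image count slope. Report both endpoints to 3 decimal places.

(0.134, 0.226)

Read off: b = 0.180, SE = 0.023 for image count.
df = n − k − 1 = 110 − 3 − 1 = 106.
t* = t_{0.025, 106} = 1.982597.
Margin = t* × SE = 1.982597 × 0.023 = 0.04560.
CI: 0.180 ± 0.04560 → (0.134, 0.226).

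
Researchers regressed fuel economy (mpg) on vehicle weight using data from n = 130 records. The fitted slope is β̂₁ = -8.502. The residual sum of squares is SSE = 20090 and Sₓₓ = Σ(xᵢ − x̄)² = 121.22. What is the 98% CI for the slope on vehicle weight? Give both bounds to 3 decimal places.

(-11.183, -5.821)

MSE = SSE/(n − 2) = 20090/128 = 156.953.
SE(β̂₁) = √(MSE/Sₓₓ) = √(156.953/121.22) = 1.13788.
df = n − 2 = 128.
t* = t_{0.01, 128} = 2.355834.
Margin = t* × SE = 2.355834 × 1.13788 = 2.68066.
CI: -8.502 ± 2.68066 → (-11.183, -5.821).
With 98% confidence, each one-unit increase in vehicle weight is associated with a change of between -11.183 and -5.821 mpg in fuel economy.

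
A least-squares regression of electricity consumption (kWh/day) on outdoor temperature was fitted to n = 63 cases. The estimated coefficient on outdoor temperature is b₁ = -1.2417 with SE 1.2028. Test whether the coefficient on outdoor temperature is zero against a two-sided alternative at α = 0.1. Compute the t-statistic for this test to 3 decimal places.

t = -1.032

H₀: β₁ = 0 vs H₁: β₁ ≠ 0.
t = (b₁ − β₁⁰)/SE = -1.2417 / 1.2028 = -1.032.
df = n − 2 = 63 − 2 = 61.
Two-sided p ≈ 0.3060, which is ≥ 0.1, so fail to reject H₀.
The data do not give significant evidence of an association between outdoor temperature and electricity consumption.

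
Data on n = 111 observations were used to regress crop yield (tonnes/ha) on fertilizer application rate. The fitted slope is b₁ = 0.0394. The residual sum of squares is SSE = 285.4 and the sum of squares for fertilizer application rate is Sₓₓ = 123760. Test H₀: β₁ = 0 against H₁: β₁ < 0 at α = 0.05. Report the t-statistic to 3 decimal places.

t = 8.566

MSE = SSE/(n − 2) = 285.4/109 = 2.61835.
SE(b₁) = √(MSE/Sₓₓ) = √(2.61835/123760) = 0.00459964.
t = 0.0394 / 0.00459964 = 8.566.
df = n − 2 = 109.
One-sided p ≈ 1.0000, which is ≥ 0.05, so fail to reject H₀.
The data do not give significant evidence that the true slope on fertilizer application rate is negative.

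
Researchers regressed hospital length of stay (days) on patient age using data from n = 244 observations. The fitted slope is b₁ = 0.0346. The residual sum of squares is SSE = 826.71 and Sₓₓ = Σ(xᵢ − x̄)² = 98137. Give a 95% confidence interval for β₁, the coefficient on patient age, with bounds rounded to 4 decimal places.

(0.0230, 0.0462)

MSE = SSE/(n − 2) = 826.71/242 = 3.41616.
SE(b₁) = √(MSE/Sₓₓ) = √(3.41616/98137) = 0.00590001.
df = n − 2 = 242.
t* = t_{0.025, 242} = 1.969815.
Margin = t* × SE = 1.969815 × 0.00590001 = 0.011622.
CI: 0.0346 ± 0.011622 → (0.0230, 0.0462).
With 95% confidence, each one-unit increase in patient age is associated with a change of between 0.0230 and 0.0462 days in hospital length of stay.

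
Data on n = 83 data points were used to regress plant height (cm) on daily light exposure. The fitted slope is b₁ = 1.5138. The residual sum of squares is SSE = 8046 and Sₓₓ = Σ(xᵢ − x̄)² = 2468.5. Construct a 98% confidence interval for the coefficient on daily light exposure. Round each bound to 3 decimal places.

MSE = SSE/(n − 2) = 8046/81 = 99.3333.
SE(b₁) = √(MSE/Sₓₓ) = √(99.3333/2468.5) = 0.2006.
df = n − 2 = 81.
t* = t_{0.01, 81} = 2.37327.
Margin = t* × SE = 2.37327 × 0.2006 = 0.47608.
CI: 1.5138 ± 0.47608 → (1.038, 1.990).
With 98% confidence, each one-unit increase in daily light exposure is associated with a change of between 1.038 and 1.990 cm in plant height.

(1.038, 1.990)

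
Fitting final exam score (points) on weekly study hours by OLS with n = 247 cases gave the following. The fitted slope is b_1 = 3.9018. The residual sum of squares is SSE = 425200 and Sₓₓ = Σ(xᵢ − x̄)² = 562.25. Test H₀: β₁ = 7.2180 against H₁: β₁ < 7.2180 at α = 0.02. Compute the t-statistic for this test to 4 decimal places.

MSE = SSE/(n − 2) = 425200/245 = 1735.51.
SE(b_1) = √(MSE/Sₓₓ) = √(1735.51/562.25) = 1.75691.
t = (3.9018 − 7.2180) / 1.75691 = -1.8875.
df = n − 2 = 245.
One-sided p ≈ 0.0301, which is ≥ 0.02, so fail to reject H₀.
The data do not give significant evidence that the true slope on weekly study hours is below 7.2180 points per unit.

t = -1.8875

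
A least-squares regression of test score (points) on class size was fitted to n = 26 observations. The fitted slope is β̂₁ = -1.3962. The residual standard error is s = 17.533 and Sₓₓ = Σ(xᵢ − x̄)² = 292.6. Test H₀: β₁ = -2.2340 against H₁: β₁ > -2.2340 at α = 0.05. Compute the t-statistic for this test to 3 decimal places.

t = 0.817

SE(β̂₁) = s/√Sₓₓ = 17.533/√292.6 = 1.02499.
t = (-1.3962 − (-2.2340)) / 1.02499 = 0.817.
df = n − 2 = 24.
One-sided p ≈ 0.2109, which is ≥ 0.05, so fail to reject H₀.
The data do not give significant evidence that the true slope on class size exceeds -2.2340 points per unit.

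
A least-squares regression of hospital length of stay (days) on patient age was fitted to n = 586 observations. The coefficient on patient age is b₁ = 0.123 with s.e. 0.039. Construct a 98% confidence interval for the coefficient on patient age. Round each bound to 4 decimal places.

(0.0320, 0.2140)

df = n − 2 = 586 − 2 = 584.
t* = t_{0.01, 584} = 2.33275.
Margin = t* × SE = 2.33275 × 0.039 = 0.090977.
CI: 0.123 ± 0.090977 → (0.0320, 0.2140).
With 98% confidence, each one-unit increase in patient age is associated with a change of between 0.0320 and 0.2140 days in hospital length of stay.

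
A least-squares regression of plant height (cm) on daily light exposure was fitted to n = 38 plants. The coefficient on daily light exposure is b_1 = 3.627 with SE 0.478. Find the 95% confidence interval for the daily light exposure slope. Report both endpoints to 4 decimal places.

(2.6576, 4.5964)

df = n − 2 = 38 − 2 = 36.
t* = t_{0.025, 36} = 2.028094.
Margin = t* × SE = 2.028094 × 0.478 = 0.969429.
CI: 3.627 ± 0.969429 → (2.6576, 4.5964).
With 95% confidence, each one-unit increase in daily light exposure is associated with a change of between 2.6576 and 4.5964 cm in plant height.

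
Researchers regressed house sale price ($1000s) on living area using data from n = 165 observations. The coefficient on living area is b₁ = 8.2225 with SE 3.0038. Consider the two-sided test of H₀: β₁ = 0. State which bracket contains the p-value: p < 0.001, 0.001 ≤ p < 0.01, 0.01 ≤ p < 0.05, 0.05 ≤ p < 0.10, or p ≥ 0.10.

t = 8.2225 / 3.0038 = 2.737.
df = n − 2 = 165 − 2 = 163.
Two-sided p = 2·P(T_{163} > |t|) ≈ 0.0069.
So 0.001 ≤ p < 0.01.

0.001 ≤ p < 0.01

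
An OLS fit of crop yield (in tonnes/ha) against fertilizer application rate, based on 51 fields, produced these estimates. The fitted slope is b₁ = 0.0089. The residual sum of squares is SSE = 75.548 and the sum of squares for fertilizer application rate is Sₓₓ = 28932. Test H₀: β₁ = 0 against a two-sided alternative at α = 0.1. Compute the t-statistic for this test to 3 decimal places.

MSE = SSE/(n − 2) = 75.548/49 = 1.5418.
SE(b₁) = √(MSE/Sₓₓ) = √(1.5418/28932) = 0.00730002.
t = 0.0089 / 0.00730002 = 1.219.
df = n − 2 = 49.
Two-sided p ≈ 0.2286, which is ≥ 0.1, so fail to reject H₀.
The data do not give significant evidence of an association between fertilizer application rate and crop yield.

t = 1.219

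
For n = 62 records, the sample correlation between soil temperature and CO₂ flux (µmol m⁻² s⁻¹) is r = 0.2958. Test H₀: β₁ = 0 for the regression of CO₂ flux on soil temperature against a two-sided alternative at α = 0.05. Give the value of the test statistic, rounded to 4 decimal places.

t = r·√(n − 2)/√(1 − r²) = 0.2958·√60/√0.912502 = 2.3986.
df = n − 2 = 60.
Two-sided p ≈ 0.0196, which is < 0.05, so reject H₀.
There is evidence of a linear association between soil temperature and CO₂ flux.

t = 2.3986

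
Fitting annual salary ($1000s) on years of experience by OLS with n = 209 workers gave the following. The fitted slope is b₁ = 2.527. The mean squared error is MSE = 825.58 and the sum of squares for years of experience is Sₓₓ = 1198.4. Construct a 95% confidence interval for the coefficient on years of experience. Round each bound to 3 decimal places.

(0.891, 4.163)

SE(b₁) = √(MSE/Sₓₓ) = √(825.58/1198.4) = 0.830001.
df = n − 2 = 207.
t* = t_{0.025, 207} = 1.97149.
Margin = t* × SE = 1.97149 × 0.830001 = 1.63634.
CI: 2.527 ± 1.63634 → (0.891, 4.163).
With 95% confidence, each one-unit increase in years of experience is associated with a change of between 0.891 and 4.163 $1000s in annual salary.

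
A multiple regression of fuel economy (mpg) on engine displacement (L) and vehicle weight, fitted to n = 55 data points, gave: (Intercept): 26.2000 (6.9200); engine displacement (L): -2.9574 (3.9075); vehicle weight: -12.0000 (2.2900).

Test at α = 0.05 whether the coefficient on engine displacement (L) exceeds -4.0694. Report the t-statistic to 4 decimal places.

t = 0.2846

Read off: b = -2.9574, SE = 3.9075 for engine displacement (L).
H₀: β₁ = -4.0694 vs H₁: β₁ > -4.0694.
t = (-2.9574 − (-4.0694)) / 3.9075 = 0.2846.
df = n − k − 1 = 55 − 2 − 1 = 52.
One-sided p ≈ 0.3885, which is ≥ 0.05, so fail to reject H₀.
The data do not give significant evidence that the true slope on engine displacement (L) exceeds -4.0694 mpg per unit, holding the other predictors fixed.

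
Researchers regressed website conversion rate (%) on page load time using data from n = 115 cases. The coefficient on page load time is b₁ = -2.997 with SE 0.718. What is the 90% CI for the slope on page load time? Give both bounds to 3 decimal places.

df = n − 2 = 115 − 2 = 113.
t* = t_{0.05, 113} = 1.65845.
Margin = t* × SE = 1.65845 × 0.718 = 1.19077.
CI: -2.997 ± 1.19077 → (-4.188, -1.806).
With 90% confidence, each one-unit increase in page load time is associated with a change of between -4.188 and -1.806 % in website conversion rate.

(-4.188, -1.806)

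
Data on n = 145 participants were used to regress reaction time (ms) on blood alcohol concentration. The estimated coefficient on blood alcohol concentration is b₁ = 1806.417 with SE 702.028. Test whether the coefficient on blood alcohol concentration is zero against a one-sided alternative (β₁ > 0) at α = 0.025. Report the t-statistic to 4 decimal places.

t = 2.5731

H₀: β₁ = 0 vs H₁: β₁ > 0.
t = (b₁ − β₁⁰)/SE = 1806.417 / 702.028 = 2.5731.
df = n − 2 = 145 − 2 = 143.
One-sided p ≈ 0.0055, which is < 0.025, so reject H₀.
There is evidence that the true slope on blood alcohol concentration is positive.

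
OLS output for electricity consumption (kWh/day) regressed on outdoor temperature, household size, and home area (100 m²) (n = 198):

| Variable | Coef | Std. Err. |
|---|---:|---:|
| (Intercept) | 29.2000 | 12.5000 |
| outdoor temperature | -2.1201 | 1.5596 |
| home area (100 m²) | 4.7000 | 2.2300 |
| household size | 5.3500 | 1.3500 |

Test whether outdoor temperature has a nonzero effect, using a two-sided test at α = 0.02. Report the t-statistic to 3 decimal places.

Read off: b = -2.1201, SE = 1.5596 for outdoor temperature.
H₀: β₁ = 0 vs H₁: β₁ ≠ 0.
t = -2.1201 / 1.5596 = -1.359.
df = n − k − 1 = 198 − 3 − 1 = 194.
Two-sided p ≈ 0.1756, which is ≥ 0.02, so fail to reject H₀.
The data do not give significant evidence of an association between outdoor temperature and electricity consumption, after adjusting for the other predictors.

t = -1.359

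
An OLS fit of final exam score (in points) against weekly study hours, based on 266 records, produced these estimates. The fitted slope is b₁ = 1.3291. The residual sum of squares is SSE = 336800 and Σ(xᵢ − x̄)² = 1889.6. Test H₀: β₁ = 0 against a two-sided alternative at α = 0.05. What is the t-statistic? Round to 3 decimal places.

t = 1.618

MSE = SSE/(n − 2) = 336800/264 = 1275.76.
SE(b₁) = √(MSE/Sₓₓ) = √(1275.76/1889.6) = 0.821673.
t = 1.3291 / 0.821673 = 1.618.
df = n − 2 = 264.
Two-sided p ≈ 0.1070, which is ≥ 0.05, so fail to reject H₀.
The data do not give significant evidence of an association between weekly study hours and final exam score.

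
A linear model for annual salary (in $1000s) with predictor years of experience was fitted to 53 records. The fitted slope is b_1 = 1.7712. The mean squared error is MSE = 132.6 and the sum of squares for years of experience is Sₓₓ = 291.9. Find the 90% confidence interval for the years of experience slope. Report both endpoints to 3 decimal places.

(0.642, 2.900)

SE(b_1) = √(MSE/Sₓₓ) = √(132.6/291.9) = 0.673992.
df = n − 2 = 51.
t* = t_{0.05, 51} = 1.675285.
Margin = t* × SE = 1.675285 × 0.673992 = 1.12913.
CI: 1.7712 ± 1.12913 → (0.642, 2.900).
With 90% confidence, each one-unit increase in years of experience is associated with a change of between 0.642 and 2.900 $1000s in annual salary.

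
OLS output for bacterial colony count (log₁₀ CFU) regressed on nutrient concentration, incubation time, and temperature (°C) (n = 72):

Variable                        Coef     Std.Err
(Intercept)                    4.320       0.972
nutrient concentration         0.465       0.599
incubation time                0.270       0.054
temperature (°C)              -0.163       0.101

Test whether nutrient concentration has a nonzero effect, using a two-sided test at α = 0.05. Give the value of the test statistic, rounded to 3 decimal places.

Read off: b = 0.465, SE = 0.599 for nutrient concentration.
H₀: β₁ = 0 vs H₁: β₁ ≠ 0.
t = 0.465 / 0.599 = 0.776.
df = n − k − 1 = 72 − 3 − 1 = 68.
Two-sided p ≈ 0.4403, which is ≥ 0.05, so fail to reject H₀.
The data do not give significant evidence of an association between nutrient concentration and bacterial colony count, after adjusting for the other predictors.

t = 0.776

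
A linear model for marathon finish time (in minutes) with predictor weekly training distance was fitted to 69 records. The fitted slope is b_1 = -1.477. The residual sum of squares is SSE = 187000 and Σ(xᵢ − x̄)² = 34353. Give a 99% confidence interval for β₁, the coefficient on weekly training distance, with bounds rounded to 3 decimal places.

(-2.233, -0.721)

MSE = SSE/(n − 2) = 187000/67 = 2791.04.
SE(b_1) = √(MSE/Sₓₓ) = √(2791.04/34353) = 0.285037.
df = n − 2 = 67.
t* = t_{0.005, 67} = 2.65122.
Margin = t* × SE = 2.65122 × 0.285037 = 0.75570.
CI: -1.477 ± 0.75570 → (-2.233, -0.721).
With 99% confidence, each one-unit increase in weekly training distance is associated with a change of between -2.233 and -0.721 minutes in marathon finish time.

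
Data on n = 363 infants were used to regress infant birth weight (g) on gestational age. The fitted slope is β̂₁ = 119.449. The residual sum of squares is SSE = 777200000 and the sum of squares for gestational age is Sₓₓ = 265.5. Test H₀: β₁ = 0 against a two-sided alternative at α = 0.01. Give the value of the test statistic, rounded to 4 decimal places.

MSE = SSE/(n − 2) = 777200000/361 = 2.15291e+06.
SE(β̂₁) = √(MSE/Sₓₓ) = √(2.15291e+06/265.5) = 90.0493.
t = 119.449 / 90.0493 = 1.3265.
df = n − 2 = 361.
Two-sided p ≈ 0.1855, which is ≥ 0.01, so fail to reject H₀.
The data do not give significant evidence of an association between gestational age and infant birth weight.

t = 1.3265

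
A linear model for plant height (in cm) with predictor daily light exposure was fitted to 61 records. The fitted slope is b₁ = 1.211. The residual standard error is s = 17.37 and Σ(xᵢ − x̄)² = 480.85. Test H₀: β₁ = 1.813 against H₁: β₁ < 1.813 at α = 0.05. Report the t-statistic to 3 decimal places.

t = -0.760

SE(b₁) = s/√Sₓₓ = 17.37/√480.85 = 0.792127.
t = (1.211 − 1.813) / 0.792127 = -0.760.
df = n − 2 = 59.
One-sided p ≈ 0.2251, which is ≥ 0.05, so fail to reject H₀.
The data do not give significant evidence that the true slope on daily light exposure is below 1.813 cm per unit.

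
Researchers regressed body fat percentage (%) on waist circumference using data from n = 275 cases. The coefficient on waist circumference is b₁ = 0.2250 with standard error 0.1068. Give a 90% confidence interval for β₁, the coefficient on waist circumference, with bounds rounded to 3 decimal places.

(0.049, 0.401)

df = n − 2 = 275 − 2 = 273.
t* = t_{0.05, 273} = 1.650454.
Margin = t* × SE = 1.650454 × 0.1068 = 0.17627.
CI: 0.2250 ± 0.17627 → (0.049, 0.401).
With 90% confidence, each one-unit increase in waist circumference is associated with a change of between 0.049 and 0.401 % in body fat percentage.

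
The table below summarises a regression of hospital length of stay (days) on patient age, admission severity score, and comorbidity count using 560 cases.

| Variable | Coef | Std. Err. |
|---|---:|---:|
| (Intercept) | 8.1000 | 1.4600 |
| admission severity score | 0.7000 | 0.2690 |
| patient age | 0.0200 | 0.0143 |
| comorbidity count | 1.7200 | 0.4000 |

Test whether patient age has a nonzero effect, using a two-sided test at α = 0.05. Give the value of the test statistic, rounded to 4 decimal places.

Read off: b = 0.0200, SE = 0.0143 for patient age.
H₀: β₁ = 0 vs H₁: β₁ ≠ 0.
t = 0.0200 / 0.0143 = 1.3986.
df = n − k − 1 = 560 − 3 − 1 = 556.
Two-sided p ≈ 0.1625, which is ≥ 0.05, so fail to reject H₀.
The data do not give significant evidence of an association between patient age and hospital length of stay, after adjusting for the other predictors.

t = 1.3986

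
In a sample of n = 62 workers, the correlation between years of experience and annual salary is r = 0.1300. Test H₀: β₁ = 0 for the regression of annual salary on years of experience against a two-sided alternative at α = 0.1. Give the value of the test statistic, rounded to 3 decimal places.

t = 1.016

t = r·√(n − 2)/√(1 − r²) = 0.1300·√60/√0.9831 = 1.016.
df = n − 2 = 60.
Two-sided p ≈ 0.3139, which is ≥ 0.1, so fail to reject H₀.
The data do not give significant evidence of a linear association between years of experience and annual salary.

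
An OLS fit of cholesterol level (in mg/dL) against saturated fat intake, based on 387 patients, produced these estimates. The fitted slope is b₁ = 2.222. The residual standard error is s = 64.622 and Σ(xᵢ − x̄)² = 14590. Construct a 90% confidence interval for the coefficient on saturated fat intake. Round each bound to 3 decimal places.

(1.340, 3.104)

SE(b₁) = s/√Sₓₓ = 64.622/√14590 = 0.534999.
df = n − 2 = 385.
t* = t_{0.05, 385} = 1.648821.
Margin = t* × SE = 1.648821 × 0.534999 = 0.88212.
CI: 2.222 ± 0.88212 → (1.340, 3.104).
With 90% confidence, each one-unit increase in saturated fat intake is associated with a change of between 1.340 and 3.104 mg/dL in cholesterol level.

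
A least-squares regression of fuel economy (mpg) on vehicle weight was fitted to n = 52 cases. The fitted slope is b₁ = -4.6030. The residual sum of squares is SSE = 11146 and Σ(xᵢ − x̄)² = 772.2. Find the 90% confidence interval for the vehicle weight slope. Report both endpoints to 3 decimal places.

(-5.503, -3.703)

MSE = SSE/(n − 2) = 11146/50 = 222.92.
SE(b₁) = √(MSE/Sₓₓ) = √(222.92/772.2) = 0.537291.
df = n − 2 = 50.
t* = t_{0.05, 50} = 1.675905.
Margin = t* × SE = 1.675905 × 0.537291 = 0.90045.
CI: -4.6030 ± 0.90045 → (-5.503, -3.703).
With 90% confidence, each one-unit increase in vehicle weight is associated with a change of between -5.503 and -3.703 mpg in fuel economy.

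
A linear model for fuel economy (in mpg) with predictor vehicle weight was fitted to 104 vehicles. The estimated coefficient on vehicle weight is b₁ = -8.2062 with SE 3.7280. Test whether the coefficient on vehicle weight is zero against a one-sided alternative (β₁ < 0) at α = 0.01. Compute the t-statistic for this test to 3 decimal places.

t = -2.201

H₀: β₁ = 0 vs H₁: β₁ < 0.
t = (b₁ − β₁⁰)/SE = -8.2062 / 3.7280 = -2.201.
df = n − 2 = 104 − 2 = 102.
One-sided p ≈ 0.0150, which is ≥ 0.01, so fail to reject H₀.
The data do not give significant evidence that the true slope on vehicle weight is negative.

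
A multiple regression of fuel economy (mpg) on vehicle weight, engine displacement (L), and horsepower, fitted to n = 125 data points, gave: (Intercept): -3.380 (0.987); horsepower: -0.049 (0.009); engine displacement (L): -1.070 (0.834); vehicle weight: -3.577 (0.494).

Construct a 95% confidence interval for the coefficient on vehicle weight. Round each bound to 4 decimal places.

Read off: b = -3.577, SE = 0.494 for vehicle weight.
df = n − k − 1 = 125 − 3 − 1 = 121.
t* = t_{0.025, 121} = 1.979764.
Margin = t* × SE = 1.979764 × 0.494 = 0.978003.
CI: -3.577 ± 0.978003 → (-4.5550, -2.5990).

(-4.5550, -2.5990)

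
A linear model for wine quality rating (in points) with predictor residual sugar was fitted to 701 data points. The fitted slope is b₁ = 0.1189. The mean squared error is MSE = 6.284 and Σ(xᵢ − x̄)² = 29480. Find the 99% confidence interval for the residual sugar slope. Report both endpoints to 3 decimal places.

SE(b₁) = √(MSE/Sₓₓ) = √(6.284/29480) = 0.0146001.
df = n − 2 = 699.
t* = t_{0.005, 699} = 2.582881.
Margin = t* × SE = 2.582881 × 0.0146001 = 0.03771.
CI: 0.1189 ± 0.03771 → (0.081, 0.157).
With 99% confidence, each one-unit increase in residual sugar is associated with a change of between 0.081 and 0.157 points in wine quality rating.

(0.081, 0.157)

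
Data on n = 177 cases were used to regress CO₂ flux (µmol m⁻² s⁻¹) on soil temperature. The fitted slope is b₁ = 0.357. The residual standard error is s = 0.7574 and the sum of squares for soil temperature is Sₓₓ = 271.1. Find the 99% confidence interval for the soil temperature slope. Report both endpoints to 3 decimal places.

SE(b₁) = s/√Sₓₓ = 0.7574/√271.1 = 0.0460003.
df = n − 2 = 175.
t* = t_{0.005, 175} = 2.604215.
Margin = t* × SE = 2.604215 × 0.0460003 = 0.11979.
CI: 0.357 ± 0.11979 → (0.237, 0.477).
With 99% confidence, each one-unit increase in soil temperature is associated with a change of between 0.237 and 0.477 µmol m⁻² s⁻¹ in CO₂ flux.

(0.237, 0.477)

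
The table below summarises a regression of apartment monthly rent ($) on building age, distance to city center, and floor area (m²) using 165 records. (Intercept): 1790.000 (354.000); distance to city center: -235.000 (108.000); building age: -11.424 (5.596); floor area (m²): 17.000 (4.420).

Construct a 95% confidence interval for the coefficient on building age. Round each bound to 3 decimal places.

Read off: b = -11.424, SE = 5.596 for building age.
df = n − k − 1 = 165 − 3 − 1 = 161.
t* = t_{0.025, 161} = 1.974808.
Margin = t* × SE = 1.974808 × 5.596 = 11.05103.
CI: -11.424 ± 11.05103 → (-22.475, -0.373).

(-22.475, -0.373)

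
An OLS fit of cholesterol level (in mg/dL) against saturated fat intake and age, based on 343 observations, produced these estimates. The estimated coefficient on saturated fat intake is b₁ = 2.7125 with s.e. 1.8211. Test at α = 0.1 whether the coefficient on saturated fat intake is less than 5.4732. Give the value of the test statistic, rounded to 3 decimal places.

H₀: β₁ = 5.4732 vs H₁: β₁ < 5.4732.
t = (b₁ − β₁⁰)/SE = (2.7125 − 5.4732) / 1.8211 = -1.516.
df = n − k − 1 = 343 − 2 − 1 = 340.
One-sided p ≈ 0.0652, which is < 0.1, so reject H₀.
There is evidence that the true slope on saturated fat intake is below 5.4732 mg/dL per unit, holding the other predictors fixed.

t = -1.516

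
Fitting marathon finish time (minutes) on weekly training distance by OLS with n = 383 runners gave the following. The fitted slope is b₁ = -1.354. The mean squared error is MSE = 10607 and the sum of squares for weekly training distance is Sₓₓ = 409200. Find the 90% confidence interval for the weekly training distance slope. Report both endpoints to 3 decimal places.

(-1.619, -1.089)

SE(b₁) = √(MSE/Sₓₓ) = √(10607/409200) = 0.161001.
df = n − 2 = 381.
t* = t_{0.05, 381} = 1.648863.
Margin = t* × SE = 1.648863 × 0.161001 = 0.26547.
CI: -1.354 ± 0.26547 → (-1.619, -1.089).
With 90% confidence, each one-unit increase in weekly training distance is associated with a change of between -1.619 and -1.089 minutes in marathon finish time.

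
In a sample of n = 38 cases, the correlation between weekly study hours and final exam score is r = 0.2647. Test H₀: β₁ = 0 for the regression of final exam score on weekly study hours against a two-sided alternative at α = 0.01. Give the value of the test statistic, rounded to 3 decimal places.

t = r·√(n − 2)/√(1 − r²) = 0.2647·√36/√0.929934 = 1.647.
df = n − 2 = 36.
Two-sided p ≈ 0.1083, which is ≥ 0.01, so fail to reject H₀.
The data do not give significant evidence of a linear association between weekly study hours and final exam score.

t = 1.647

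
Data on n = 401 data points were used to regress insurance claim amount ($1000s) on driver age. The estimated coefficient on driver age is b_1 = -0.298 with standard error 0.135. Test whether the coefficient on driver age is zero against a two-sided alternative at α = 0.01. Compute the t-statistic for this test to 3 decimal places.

H₀: β₁ = 0 vs H₁: β₁ ≠ 0.
t = (b_1 − β₁⁰)/SE = -0.298 / 0.135 = -2.207.
df = n − 2 = 401 − 2 = 399.
Two-sided p ≈ 0.0279, which is ≥ 0.01, so fail to reject H₀.
The data do not give significant evidence of an association between driver age and insurance claim amount.

t = -2.207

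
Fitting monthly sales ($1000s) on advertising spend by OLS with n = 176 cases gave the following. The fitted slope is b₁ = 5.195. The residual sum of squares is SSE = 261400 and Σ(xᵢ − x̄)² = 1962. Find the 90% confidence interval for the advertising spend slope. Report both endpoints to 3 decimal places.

(3.748, 6.642)

MSE = SSE/(n − 2) = 261400/174 = 1502.3.
SE(b₁) = √(MSE/Sₓₓ) = √(1502.3/1962) = 0.875042.
df = n − 2 = 174.
t* = t_{0.05, 174} = 1.653658.
Margin = t* × SE = 1.653658 × 0.875042 = 1.44702.
CI: 5.195 ± 1.44702 → (3.748, 6.642).
With 90% confidence, each one-unit increase in advertising spend is associated with a change of between 3.748 and 6.642 $1000s in monthly sales.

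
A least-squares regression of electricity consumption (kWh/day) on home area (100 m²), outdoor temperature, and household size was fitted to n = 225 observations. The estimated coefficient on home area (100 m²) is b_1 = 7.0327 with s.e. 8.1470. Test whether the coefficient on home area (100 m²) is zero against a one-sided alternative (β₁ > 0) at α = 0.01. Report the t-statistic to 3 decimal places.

H₀: β₁ = 0 vs H₁: β₁ > 0.
t = (b_1 − β₁⁰)/SE = 7.0327 / 8.1470 = 0.863.
df = n − k − 1 = 225 − 3 − 1 = 221.
One-sided p ≈ 0.1945, which is ≥ 0.01, so fail to reject H₀.
The data do not give significant evidence that the true slope on home area (100 m²) is positive, holding the other predictors fixed.

t = 0.863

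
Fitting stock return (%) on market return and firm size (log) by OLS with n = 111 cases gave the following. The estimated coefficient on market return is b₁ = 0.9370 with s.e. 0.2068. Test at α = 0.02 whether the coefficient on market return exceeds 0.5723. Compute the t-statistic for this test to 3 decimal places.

H₀: β₁ = 0.5723 vs H₁: β₁ > 0.5723.
t = (b₁ − β₁⁰)/SE = (0.9370 − 0.5723) / 0.2068 = 1.764.
df = n − k − 1 = 111 − 2 − 1 = 108.
One-sided p ≈ 0.0403, which is ≥ 0.02, so fail to reject H₀.
The data do not give significant evidence that the true slope on market return exceeds 0.5723 % per unit, holding the other predictors fixed.

t = 1.764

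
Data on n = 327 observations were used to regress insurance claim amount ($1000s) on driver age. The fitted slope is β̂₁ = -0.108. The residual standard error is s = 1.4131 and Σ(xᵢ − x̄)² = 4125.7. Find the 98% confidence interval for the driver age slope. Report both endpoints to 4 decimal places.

(-0.1594, -0.0566)

SE(β̂₁) = s/√Sₓₓ = 1.4131/√4125.7 = 0.0220001.
df = n − 2 = 325.
t* = t_{0.01, 325} = 2.337876.
Margin = t* × SE = 2.337876 × 0.0220001 = 0.051433.
CI: -0.108 ± 0.051433 → (-0.1594, -0.0566).
With 98% confidence, each one-unit increase in driver age is associated with a change of between -0.1594 and -0.0566 $1000s in insurance claim amount.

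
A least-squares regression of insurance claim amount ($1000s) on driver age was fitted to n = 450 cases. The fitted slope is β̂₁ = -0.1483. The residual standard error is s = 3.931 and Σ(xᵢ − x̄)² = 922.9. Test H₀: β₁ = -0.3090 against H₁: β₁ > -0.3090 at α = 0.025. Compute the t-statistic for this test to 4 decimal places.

SE(β̂₁) = s/√Sₓₓ = 3.931/√922.9 = 0.129397.
t = (-0.1483 − (-0.3090)) / 0.129397 = 1.2419.
df = n − 2 = 448.
One-sided p ≈ 0.1075, which is ≥ 0.025, so fail to reject H₀.
The data do not give significant evidence that the true slope on driver age exceeds -0.3090 $1000s per unit.

t = 1.2419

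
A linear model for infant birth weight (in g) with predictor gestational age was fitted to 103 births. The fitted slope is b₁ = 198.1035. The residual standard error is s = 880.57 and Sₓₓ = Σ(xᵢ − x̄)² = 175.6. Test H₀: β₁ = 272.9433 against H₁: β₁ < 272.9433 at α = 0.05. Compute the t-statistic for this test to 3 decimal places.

t = -1.126

SE(b₁) = s/√Sₓₓ = 880.57/√175.6 = 66.451.
t = (198.1035 − 272.9433) / 66.451 = -1.126.
df = n − 2 = 101.
One-sided p ≈ 0.1314, which is ≥ 0.05, so fail to reject H₀.
The data do not give significant evidence that the true slope on gestational age is below 272.9433 g per unit.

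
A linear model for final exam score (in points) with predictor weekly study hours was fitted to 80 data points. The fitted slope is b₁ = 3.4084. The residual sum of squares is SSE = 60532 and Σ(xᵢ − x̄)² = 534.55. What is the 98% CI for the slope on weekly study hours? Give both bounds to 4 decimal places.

MSE = SSE/(n − 2) = 60532/78 = 776.051.
SE(b₁) = √(MSE/Sₓₓ) = √(776.051/534.55) = 1.2049.
df = n − 2 = 78.
t* = t_{0.01, 78} = 2.375111.
Margin = t* × SE = 2.375111 × 1.2049 = 2.861771.
CI: 3.4084 ± 2.861771 → (0.5466, 6.2702).
With 98% confidence, each one-unit increase in weekly study hours is associated with a change of between 0.5466 and 6.2702 points in final exam score.

(0.5466, 6.2702)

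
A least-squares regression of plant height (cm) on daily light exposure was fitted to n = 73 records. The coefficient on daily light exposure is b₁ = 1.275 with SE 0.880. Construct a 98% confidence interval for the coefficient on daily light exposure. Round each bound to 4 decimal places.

df = n − 2 = 73 − 2 = 71.
t* = t_{0.01, 71} = 2.380024.
Margin = t* × SE = 2.380024 × 0.880 = 2.094421.
CI: 1.275 ± 2.094421 → (-0.8194, 3.3694).
With 98% confidence, each one-unit increase in daily light exposure is associated with a change of between -0.8194 and 3.3694 cm in plant height.

(-0.8194, 3.3694)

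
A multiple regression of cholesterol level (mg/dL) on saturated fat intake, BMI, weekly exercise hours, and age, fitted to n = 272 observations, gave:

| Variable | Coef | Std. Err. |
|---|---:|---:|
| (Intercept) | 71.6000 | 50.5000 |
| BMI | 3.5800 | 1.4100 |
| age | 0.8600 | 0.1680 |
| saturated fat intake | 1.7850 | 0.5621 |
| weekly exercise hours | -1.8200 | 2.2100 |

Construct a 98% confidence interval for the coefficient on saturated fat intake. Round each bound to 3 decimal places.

Read off: b = 1.7850, SE = 0.5621 for saturated fat intake.
df = n − k − 1 = 272 − 4 − 1 = 267.
t* = t_{0.01, 267} = 2.340395.
Margin = t* × SE = 2.340395 × 0.5621 = 1.31554.
CI: 1.7850 ± 1.31554 → (0.469, 3.101).

(0.469, 3.101)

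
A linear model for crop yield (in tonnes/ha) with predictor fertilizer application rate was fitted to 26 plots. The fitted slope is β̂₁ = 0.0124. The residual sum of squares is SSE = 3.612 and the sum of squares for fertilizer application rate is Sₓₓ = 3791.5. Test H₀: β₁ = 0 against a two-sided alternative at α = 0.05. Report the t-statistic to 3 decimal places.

t = 1.968

MSE = SSE/(n − 2) = 3.612/24 = 0.1505.
SE(β̂₁) = √(MSE/Sₓₓ) = √(0.1505/3791.5) = 0.00630032.
t = 0.0124 / 0.00630032 = 1.968.
df = n − 2 = 24.
Two-sided p ≈ 0.0607, which is ≥ 0.05, so fail to reject H₀.
The data do not give significant evidence of an association between fertilizer application rate and crop yield.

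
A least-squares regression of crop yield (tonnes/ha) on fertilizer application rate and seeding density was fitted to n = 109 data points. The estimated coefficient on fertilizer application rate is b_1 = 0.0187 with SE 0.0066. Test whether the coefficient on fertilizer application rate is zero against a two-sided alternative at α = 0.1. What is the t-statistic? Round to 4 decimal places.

H₀: β₁ = 0 vs H₁: β₁ ≠ 0.
t = (b_1 − β₁⁰)/SE = 0.0187 / 0.0066 = 2.8333.
df = n − k − 1 = 109 − 2 − 1 = 106.
Two-sided p ≈ 0.0055, which is < 0.1, so reject H₀.
There is evidence that fertilizer application rate is associated with crop yield, holding the other predictors fixed.

t = 2.8333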